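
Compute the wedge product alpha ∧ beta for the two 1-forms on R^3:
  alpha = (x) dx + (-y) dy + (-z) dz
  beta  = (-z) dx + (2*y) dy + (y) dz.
alpha ∧ beta = (y*(2*x - z)) dx ∧ dy + (x*y - z^2) dx ∧ dz + (y*(-y + 2*z)) dy ∧ dz

Distribute the wedge, using dx_i ∧ dx_j = -dx_j ∧ dx_i and dx_i ∧ dx_i = 0. For each pair (i, j) with i < j, the coefficient of dx_i ∧ dx_j in alpha ∧ beta is (alpha_i * beta_j - alpha_j * beta_i). Collecting: alpha ∧ beta = (y*(2*x - z)) dx ∧ dy + (x*y - z^2) dx ∧ dz + (y*(-y + 2*z)) dy ∧ dz.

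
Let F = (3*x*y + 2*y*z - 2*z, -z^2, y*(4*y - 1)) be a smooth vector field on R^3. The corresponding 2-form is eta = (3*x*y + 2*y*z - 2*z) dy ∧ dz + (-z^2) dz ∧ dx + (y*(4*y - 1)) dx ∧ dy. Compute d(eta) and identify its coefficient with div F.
d(eta) = (3*y) dx ∧ dy ∧ dz; div F = 3*y

For a 2-form in R^3 of the form above, applying d gives a 3-form with coefficient ∂P/∂x + ∂Q/∂y + ∂R/∂z:
  ∂P/∂x = 3*y
  ∂Q/∂y = 0
  ∂R/∂z = 0
Sum = 3*y, which is exactly div F.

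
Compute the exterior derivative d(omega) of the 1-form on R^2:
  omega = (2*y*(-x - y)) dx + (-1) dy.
d(omega) = (2*x + 4*y) dx ∧ dy

For a 1-form omega = sum_i f_i dx_i, the exterior derivative is
  d(omega) = sum_{i < j} (∂f_j/∂x_i - ∂f_i/∂x_j) dx_i ∧ dx_j.
  coefficient of dx ∧ dy: ∂f_2/∂x - ∂f_1/∂y = ∂(-1)/∂x - ∂(2*y*(-x - y))/∂y = 2*x + 4*y
Assembling: d(omega) = (2*x + 4*y) dx ∧ dy.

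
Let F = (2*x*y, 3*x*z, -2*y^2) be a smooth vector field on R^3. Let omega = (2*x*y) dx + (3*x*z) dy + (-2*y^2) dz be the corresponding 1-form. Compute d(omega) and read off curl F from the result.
d(omega) = (-3*x - 4*y) dy ∧ dz + (0) dz ∧ dx + (-2*x + 3*z) dx ∧ dy; curl F = (-3*x - 4*y, 0, -2*x + 3*z)

d omega = sum_{i<j} (∂f_j/∂x_i - ∂f_i/∂x_j) dx_i ∧ dx_j. Under the identification (dy ∧ dz, dz ∧ dx, dx ∧ dy) ↔ (e_x, e_y, e_z), the coefficients are exactly the components of curl F. Compute:
  ∂R/∂y - ∂Q/∂z = (-4*y) - (3*x) = -3*x - 4*y
  ∂P/∂z - ∂R/∂x = (0) - (0) = 0
  ∂Q/∂x - ∂P/∂y = (3*z) - (2*x) = -2*x + 3*z.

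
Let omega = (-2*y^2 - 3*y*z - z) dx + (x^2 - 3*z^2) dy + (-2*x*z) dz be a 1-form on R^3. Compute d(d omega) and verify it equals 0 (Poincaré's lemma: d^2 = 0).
d(d omega) = 0

Step 1: d omega = sum_{i<j} (∂f_j/∂x_i - ∂f_i/∂x_j) dx_i ∧ dx_j:
  coeff of dx ∧ dy: 2*x + 4*y + 3*z
  coeff of dx ∧ dz: 3*y - 2*z + 1
  coeff of dy ∧ dz: 6*z
Step 2: Apply d again to each 2-form coefficient. The only possible 3-form in R^3 is dx ∧ dy ∧ dz, with coefficient
  ∂(coeff of dy∧dz)/∂x - ∂(coeff of dx∧dz)/∂y + ∂(coeff of dx∧dy)/∂z
  = ∂/∂x (6*z) - ∂/∂y (3*y - 2*z + 1) + ∂/∂z (2*x + 4*y + 3*z).
Each of these terms simplifies to sums of mixed partials that cancel in pairs. The result is 0 (by equality of mixed partials for smooth functions — Schwarz / Clairaut).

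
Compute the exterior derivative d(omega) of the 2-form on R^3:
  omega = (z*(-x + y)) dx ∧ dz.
d(omega) = (-z) dx ∧ dy ∧ dz

For a 2-form omega = sum_{i<j} g_{ij} dx_i ∧ dx_j, the exterior derivative is
  d(omega) = sum_{i<j} d(g_{ij}) ∧ dx_i ∧ dx_j = sum_{i<j, k} (∂g_{ij}/∂x_k) dx_k ∧ dx_i ∧ dx_j.
Expand each term, using dx_k ∧ dx_i ∧ dx_j = sgn(permutation) dx_{(a)} ∧ dx_{(b)} ∧ dx_{(c)} with (a < b < c) sorted:
  d(z*(-x + y)) includes (∂/∂y)(z*(-x + y)) dy = (z) dy, which multiplied by dx ∧ dz gives (-z) dx ∧ dy ∧ dz
Collecting like 3-forms: d(omega) = (-z) dx ∧ dy ∧ dz.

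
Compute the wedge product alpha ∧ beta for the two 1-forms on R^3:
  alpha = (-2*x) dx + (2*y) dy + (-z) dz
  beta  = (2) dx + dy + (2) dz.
alpha ∧ beta = (-2*x - 4*y) dx ∧ dy + (-4*x + 2*z) dx ∧ dz + (4*y + z) dy ∧ dz

Distribute the wedge, using dx_i ∧ dx_j = -dx_j ∧ dx_i and dx_i ∧ dx_i = 0. For each pair (i, j) with i < j, the coefficient of dx_i ∧ dx_j in alpha ∧ beta is (alpha_i * beta_j - alpha_j * beta_i). Collecting: alpha ∧ beta = (-2*x - 4*y) dx ∧ dy + (-4*x + 2*z) dx ∧ dz + (4*y + z) dy ∧ dz.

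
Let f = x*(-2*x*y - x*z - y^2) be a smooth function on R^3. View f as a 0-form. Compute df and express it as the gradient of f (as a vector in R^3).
df = (-4*x*y - 2*x*z - y^2) dx + (2*x*(-x - y)) dy + (-x^2) dz; grad f = (-4*x*y - 2*x*z - y^2, 2*x*(-x - y), -x^2)

For a 0-form f, d f = (∂f/∂x) dx + (∂f/∂y) dy + (∂f/∂z) dz. The components of the vector representation are exactly the entries of grad f in Cartesian coordinates:
  ∂f/∂x = -4*x*y - 2*x*z - y^2
  ∂f/∂y = 2*x*(-x - y)
  ∂f/∂z = -x^2.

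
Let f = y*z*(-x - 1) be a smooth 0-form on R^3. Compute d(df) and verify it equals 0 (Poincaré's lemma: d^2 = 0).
d(df) = 0

Step 1: df = sum_i (∂f/∂x_i) dx_i = (-y*z) dx + (z*(-x - 1)) dy + (y*(-x - 1)) dz.
Step 2: Apply d again. Using the 1-form formula, the coefficient of dx ∧ dy in d(df) is ∂^2 f/∂x ∂y - ∂^2 f/∂y ∂x = (-z) - (-z) = 0 (equality of mixed partials for smooth f).
Similarly for dx ∧ dz and dy ∧ dz — all coefficients vanish. So d(df) = 0.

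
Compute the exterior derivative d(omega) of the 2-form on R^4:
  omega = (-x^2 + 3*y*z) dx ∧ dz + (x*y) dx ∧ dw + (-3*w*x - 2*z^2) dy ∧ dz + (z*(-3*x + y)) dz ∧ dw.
d(omega) = (-3*w - 3*z) dx ∧ dy ∧ dz + (-x) dx ∧ dy ∧ dw + (-3*x + z) dy ∧ dz ∧ dw + (-3*z) dx ∧ dz ∧ dw

For a 2-form omega = sum_{i<j} g_{ij} dx_i ∧ dx_j, the exterior derivative is
  d(omega) = sum_{i<j} d(g_{ij}) ∧ dx_i ∧ dx_j = sum_{i<j, k} (∂g_{ij}/∂x_k) dx_k ∧ dx_i ∧ dx_j.
Expand each term, using dx_k ∧ dx_i ∧ dx_j = sgn(permutation) dx_{(a)} ∧ dx_{(b)} ∧ dx_{(c)} with (a < b < c) sorted:
  d(-x^2 + 3*y*z) includes (∂/∂y)(-x^2 + 3*y*z) dy = (3*z) dy, which multiplied by dx ∧ dz gives (-3*z) dx ∧ dy ∧ dz
  d(x*y) includes (∂/∂y)(x*y) dy = (x) dy, which multiplied by dx ∧ dw gives (-x) dx ∧ dy ∧ dw
  d(-3*w*x - 2*z^2) includes (∂/∂x)(-3*w*x - 2*z^2) dx = (-3*w) dx, which multiplied by dy ∧ dz gives (-3*w) dx ∧ dy ∧ dz
  d(-3*w*x - 2*z^2) includes (∂/∂w)(-3*w*x - 2*z^2) dw = (-3*x) dw, which multiplied by dy ∧ dz gives (-3*x) dy ∧ dz ∧ dw
  d(z*(-3*x + y)) includes (∂/∂x)(z*(-3*x + y)) dx = (-3*z) dx, which multiplied by dz ∧ dw gives (-3*z) dx ∧ dz ∧ dw
  d(z*(-3*x + y)) includes (∂/∂y)(z*(-3*x + y)) dy = (z) dy, which multiplied by dz ∧ dw gives (z) dy ∧ dz ∧ dw
Collecting like 3-forms: d(omega) = (-3*w - 3*z) dx ∧ dy ∧ dz + (-x) dx ∧ dy ∧ dw + (-3*x + z) dy ∧ dz ∧ dw + (-3*z) dx ∧ dz ∧ dw.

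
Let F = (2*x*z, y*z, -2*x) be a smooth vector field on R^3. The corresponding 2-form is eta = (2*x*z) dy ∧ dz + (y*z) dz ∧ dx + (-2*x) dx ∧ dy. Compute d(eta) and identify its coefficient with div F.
d(eta) = (3*z) dx ∧ dy ∧ dz; div F = 3*z

For a 2-form in R^3 of the form above, applying d gives a 3-form with coefficient ∂P/∂x + ∂Q/∂y + ∂R/∂z:
  ∂P/∂x = 2*z
  ∂Q/∂y = z
  ∂R/∂z = 0
Sum = 3*z, which is exactly div F.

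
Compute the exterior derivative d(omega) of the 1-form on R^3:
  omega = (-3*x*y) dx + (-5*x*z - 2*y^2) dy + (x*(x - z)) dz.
d(omega) = (3*x - 5*z) dx ∧ dy + (2*x - z) dx ∧ dz + (5*x) dy ∧ dz

For a 1-form omega = sum_i f_i dx_i, the exterior derivative is
  d(omega) = sum_{i < j} (∂f_j/∂x_i - ∂f_i/∂x_j) dx_i ∧ dx_j.
  coefficient of dx ∧ dy: ∂f_2/∂x - ∂f_1/∂y = ∂(-5*x*z - 2*y^2)/∂x - ∂(-3*x*y)/∂y = 3*x - 5*z
  coefficient of dx ∧ dz: ∂f_3/∂x - ∂f_1/∂z = ∂(x*(x - z))/∂x - ∂(-3*x*y)/∂z = 2*x - z
  coefficient of dy ∧ dz: ∂f_3/∂y - ∂f_2/∂z = ∂(x*(x - z))/∂y - ∂(-5*x*z - 2*y^2)/∂z = 5*x
Assembling: d(omega) = (3*x - 5*z) dx ∧ dy + (2*x - z) dx ∧ dz + (5*x) dy ∧ dz.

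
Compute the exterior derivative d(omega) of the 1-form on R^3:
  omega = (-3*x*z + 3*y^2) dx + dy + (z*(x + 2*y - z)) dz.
d(omega) = (-6*y) dx ∧ dy + (3*x + z) dx ∧ dz + (2*z) dy ∧ dz

For a 1-form omega = sum_i f_i dx_i, the exterior derivative is
  d(omega) = sum_{i < j} (∂f_j/∂x_i - ∂f_i/∂x_j) dx_i ∧ dx_j.
  coefficient of dx ∧ dy: ∂f_2/∂x - ∂f_1/∂y = ∂(1)/∂x - ∂(-3*x*z + 3*y^2)/∂y = -6*y
  coefficient of dx ∧ dz: ∂f_3/∂x - ∂f_1/∂z = ∂(z*(x + 2*y - z))/∂x - ∂(-3*x*z + 3*y^2)/∂z = 3*x + z
  coefficient of dy ∧ dz: ∂f_3/∂y - ∂f_2/∂z = ∂(z*(x + 2*y - z))/∂y - ∂(1)/∂z = 2*z
Assembling: d(omega) = (-6*y) dx ∧ dy + (3*x + z) dx ∧ dz + (2*z) dy ∧ dz.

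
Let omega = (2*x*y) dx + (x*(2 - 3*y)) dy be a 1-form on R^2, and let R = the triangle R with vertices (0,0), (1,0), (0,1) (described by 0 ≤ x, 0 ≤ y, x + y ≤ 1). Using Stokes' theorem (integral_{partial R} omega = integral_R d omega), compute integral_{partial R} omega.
integral_(partial R) omega = 1/6

Stokes: integral_partial_R omega = integral_R d omega with d omega = (∂Q/∂x - ∂P/∂y) dx ∧ dy.
  ∂Q/∂x = 2 - 3*y
  ∂P/∂y = 2*x
  integrand = ∂Q/∂x - ∂P/∂y = -2*x - 3*y + 2.
Integrating over R: integral_0^1 integral_0^{1-x} (-2*x - 3*y + 2) dy dx = 1/6.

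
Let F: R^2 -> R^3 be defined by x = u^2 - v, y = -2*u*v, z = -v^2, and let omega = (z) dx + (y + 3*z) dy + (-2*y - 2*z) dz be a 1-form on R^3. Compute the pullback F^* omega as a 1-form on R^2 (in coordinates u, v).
F^* omega = (2*v^2*(u + 3*v)) du + (v*(4*u^2 - 2*u*v - 4*v^2 + v)) dv

Using F^*(f dg) = (f ∘ F) d(g ∘ F), substitute each coordinate x_i by F_i(u, v) in f_i, and replace dx_i by d F_i = (∂F_i/∂u) du + (∂F_i/∂v) dv.
  For the x component: f_1(F) = -v^2; d F_1 = (2*u) du + (-1) dv
  For the y component: f_2(F) = v*(-2*u - 3*v); d F_2 = (-2*v) du + (-2*u) dv
  For the z component: f_3(F) = 2*v*(2*u + v); d F_3 = (0) du + (-2*v) dv
Combining and collecting du, dv coefficients:
  coeff of du: 2*v^2*(u + 3*v)
  coeff of dv: v*(4*u^2 - 2*u*v - 4*v^2 + v)
F^* omega = (2*v^2*(u + 3*v)) du + (v*(4*u^2 - 2*u*v - 4*v^2 + v)) dv.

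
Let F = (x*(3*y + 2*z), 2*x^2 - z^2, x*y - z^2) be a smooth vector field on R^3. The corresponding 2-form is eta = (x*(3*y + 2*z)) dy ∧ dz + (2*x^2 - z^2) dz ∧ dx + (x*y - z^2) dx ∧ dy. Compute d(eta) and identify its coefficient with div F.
d(eta) = (3*y) dx ∧ dy ∧ dz; div F = 3*y

For a 2-form in R^3 of the form above, applying d gives a 3-form with coefficient ∂P/∂x + ∂Q/∂y + ∂R/∂z:
  ∂P/∂x = 3*y + 2*z
  ∂Q/∂y = 0
  ∂R/∂z = -2*z
Sum = 3*y, which is exactly div F.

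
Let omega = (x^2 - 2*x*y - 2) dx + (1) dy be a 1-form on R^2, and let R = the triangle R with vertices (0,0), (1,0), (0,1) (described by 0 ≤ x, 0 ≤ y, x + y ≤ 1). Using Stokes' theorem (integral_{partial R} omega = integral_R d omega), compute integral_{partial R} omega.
integral_(partial R) omega = 1/3

Stokes: integral_partial_R omega = integral_R d omega with d omega = (∂Q/∂x - ∂P/∂y) dx ∧ dy.
  ∂Q/∂x = 0
  ∂P/∂y = -2*x
  integrand = ∂Q/∂x - ∂P/∂y = 2*x.
Integrating over R: integral_0^1 integral_0^{1-x} (2*x) dy dx = 1/3.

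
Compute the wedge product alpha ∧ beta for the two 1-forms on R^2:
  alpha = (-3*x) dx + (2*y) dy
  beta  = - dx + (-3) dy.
alpha ∧ beta = (9*x + 2*y) dx ∧ dy

Distribute the wedge, using dx_i ∧ dx_j = -dx_j ∧ dx_i and dx_i ∧ dx_i = 0. For each pair (i, j) with i < j, the coefficient of dx_i ∧ dx_j in alpha ∧ beta is (alpha_i * beta_j - alpha_j * beta_i). Collecting: alpha ∧ beta = (9*x + 2*y) dx ∧ dy.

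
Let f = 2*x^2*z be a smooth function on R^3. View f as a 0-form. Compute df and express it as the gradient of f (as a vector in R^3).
df = (4*x*z) dx + (0) dy + (2*x^2) dz; grad f = (4*x*z, 0, 2*x^2)

For a 0-form f, d f = (∂f/∂x) dx + (∂f/∂y) dy + (∂f/∂z) dz. The components of the vector representation are exactly the entries of grad f in Cartesian coordinates:
  ∂f/∂x = 4*x*z
  ∂f/∂y = 0
  ∂f/∂z = 2*x^2.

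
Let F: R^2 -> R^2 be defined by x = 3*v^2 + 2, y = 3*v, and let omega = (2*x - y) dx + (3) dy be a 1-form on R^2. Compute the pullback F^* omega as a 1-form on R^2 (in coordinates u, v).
F^* omega = (36*v^3 - 18*v^2 + 24*v + 9) dv

Using F^*(f dg) = (f ∘ F) d(g ∘ F), substitute each coordinate x_i by F_i(u, v) in f_i, and replace dx_i by d F_i = (∂F_i/∂u) du + (∂F_i/∂v) dv.
  For the x component: f_1(F) = 6*v^2 - 3*v + 4; d F_1 = (0) du + (6*v) dv
  For the y component: f_2(F) = 3; d F_2 = (0) du + (3) dv
Combining and collecting du, dv coefficients:
  coeff of du: 0
  coeff of dv: 36*v^3 - 18*v^2 + 24*v + 9
F^* omega = (36*v^3 - 18*v^2 + 24*v + 9) dv.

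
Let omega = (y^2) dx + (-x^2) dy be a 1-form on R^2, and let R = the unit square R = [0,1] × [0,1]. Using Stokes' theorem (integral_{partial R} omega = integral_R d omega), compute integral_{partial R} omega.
integral_(partial R) omega = -2

Stokes: integral_partial_R omega = integral_R d omega with d omega = (∂Q/∂x - ∂P/∂y) dx ∧ dy.
  ∂Q/∂x = -2*x
  ∂P/∂y = 2*y
  integrand = ∂Q/∂x - ∂P/∂y = -2*x - 2*y.
Integrating over R: integral_0^1 integral_0^1 (-2*x - 2*y) dx dy = -2.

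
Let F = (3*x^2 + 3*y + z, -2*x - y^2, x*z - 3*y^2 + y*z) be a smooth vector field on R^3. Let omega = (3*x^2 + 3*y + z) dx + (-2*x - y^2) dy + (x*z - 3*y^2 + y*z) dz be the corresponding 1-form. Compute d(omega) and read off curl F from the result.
d(omega) = (-6*y + z) dy ∧ dz + (1 - z) dz ∧ dx + (-5) dx ∧ dy; curl F = (-6*y + z, 1 - z, -5)

d omega = sum_{i<j} (∂f_j/∂x_i - ∂f_i/∂x_j) dx_i ∧ dx_j. Under the identification (dy ∧ dz, dz ∧ dx, dx ∧ dy) ↔ (e_x, e_y, e_z), the coefficients are exactly the components of curl F. Compute:
  ∂R/∂y - ∂Q/∂z = (-6*y + z) - (0) = -6*y + z
  ∂P/∂z - ∂R/∂x = (1) - (z) = 1 - z
  ∂Q/∂x - ∂P/∂y = (-2) - (3) = -5.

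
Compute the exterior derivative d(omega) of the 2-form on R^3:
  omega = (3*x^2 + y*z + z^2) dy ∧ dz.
d(omega) = (6*x) dx ∧ dy ∧ dz

For a 2-form omega = sum_{i<j} g_{ij} dx_i ∧ dx_j, the exterior derivative is
  d(omega) = sum_{i<j} d(g_{ij}) ∧ dx_i ∧ dx_j = sum_{i<j, k} (∂g_{ij}/∂x_k) dx_k ∧ dx_i ∧ dx_j.
Expand each term, using dx_k ∧ dx_i ∧ dx_j = sgn(permutation) dx_{(a)} ∧ dx_{(b)} ∧ dx_{(c)} with (a < b < c) sorted:
  d(3*x^2 + y*z + z^2) includes (∂/∂x)(3*x^2 + y*z + z^2) dx = (6*x) dx, which multiplied by dy ∧ dz gives (6*x) dx ∧ dy ∧ dz
Collecting like 3-forms: d(omega) = (6*x) dx ∧ dy ∧ dz.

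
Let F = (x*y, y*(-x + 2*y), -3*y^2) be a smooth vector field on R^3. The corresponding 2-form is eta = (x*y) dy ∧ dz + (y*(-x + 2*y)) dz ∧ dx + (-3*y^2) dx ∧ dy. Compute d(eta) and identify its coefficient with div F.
d(eta) = (-x + 5*y) dx ∧ dy ∧ dz; div F = -x + 5*y

For a 2-form in R^3 of the form above, applying d gives a 3-form with coefficient ∂P/∂x + ∂Q/∂y + ∂R/∂z:
  ∂P/∂x = y
  ∂Q/∂y = -x + 4*y
  ∂R/∂z = 0
Sum = -x + 5*y, which is exactly div F.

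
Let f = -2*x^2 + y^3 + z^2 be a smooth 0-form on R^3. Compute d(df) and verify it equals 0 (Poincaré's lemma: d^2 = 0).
d(df) = 0

Step 1: df = sum_i (∂f/∂x_i) dx_i = (-4*x) dx + (3*y^2) dy + (2*z) dz.
Step 2: Apply d again. Using the 1-form formula, the coefficient of dx ∧ dy in d(df) is ∂^2 f/∂x ∂y - ∂^2 f/∂y ∂x = (0) - (0) = 0 (equality of mixed partials for smooth f).
Similarly for dx ∧ dz and dy ∧ dz — all coefficients vanish. So d(df) = 0.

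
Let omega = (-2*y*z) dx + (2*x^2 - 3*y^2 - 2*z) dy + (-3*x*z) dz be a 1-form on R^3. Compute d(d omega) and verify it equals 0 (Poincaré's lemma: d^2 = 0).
d(d omega) = 0

Step 1: d omega = sum_{i<j} (∂f_j/∂x_i - ∂f_i/∂x_j) dx_i ∧ dx_j:
  coeff of dx ∧ dy: 4*x + 2*z
  coeff of dx ∧ dz: 2*y - 3*z
  coeff of dy ∧ dz: 2
Step 2: Apply d again to each 2-form coefficient. The only possible 3-form in R^3 is dx ∧ dy ∧ dz, with coefficient
  ∂(coeff of dy∧dz)/∂x - ∂(coeff of dx∧dz)/∂y + ∂(coeff of dx∧dy)/∂z
  = ∂/∂x (2) - ∂/∂y (2*y - 3*z) + ∂/∂z (4*x + 2*z).
Each of these terms simplifies to sums of mixed partials that cancel in pairs. The result is 0 (by equality of mixed partials for smooth functions — Schwarz / Clairaut).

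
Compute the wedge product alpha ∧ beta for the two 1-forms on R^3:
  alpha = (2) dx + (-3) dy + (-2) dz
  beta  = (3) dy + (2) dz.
alpha ∧ beta = (6) dx ∧ dy + (4) dx ∧ dz

Distribute the wedge, using dx_i ∧ dx_j = -dx_j ∧ dx_i and dx_i ∧ dx_i = 0. For each pair (i, j) with i < j, the coefficient of dx_i ∧ dx_j in alpha ∧ beta is (alpha_i * beta_j - alpha_j * beta_i). Collecting: alpha ∧ beta = (6) dx ∧ dy + (4) dx ∧ dz.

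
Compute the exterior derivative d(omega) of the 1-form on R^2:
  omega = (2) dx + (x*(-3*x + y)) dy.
d(omega) = (-6*x + y) dx ∧ dy

For a 1-form omega = sum_i f_i dx_i, the exterior derivative is
  d(omega) = sum_{i < j} (∂f_j/∂x_i - ∂f_i/∂x_j) dx_i ∧ dx_j.
  coefficient of dx ∧ dy: ∂f_2/∂x - ∂f_1/∂y = ∂(x*(-3*x + y))/∂x - ∂(2)/∂y = -6*x + y
Assembling: d(omega) = (-6*x + y) dx ∧ dy.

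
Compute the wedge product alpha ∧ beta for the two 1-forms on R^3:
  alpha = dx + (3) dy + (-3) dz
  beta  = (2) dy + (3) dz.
alpha ∧ beta = (2) dx ∧ dy + (3) dx ∧ dz + (15) dy ∧ dz

Distribute the wedge, using dx_i ∧ dx_j = -dx_j ∧ dx_i and dx_i ∧ dx_i = 0. For each pair (i, j) with i < j, the coefficient of dx_i ∧ dx_j in alpha ∧ beta is (alpha_i * beta_j - alpha_j * beta_i). Collecting: alpha ∧ beta = (2) dx ∧ dy + (3) dx ∧ dz + (15) dy ∧ dz.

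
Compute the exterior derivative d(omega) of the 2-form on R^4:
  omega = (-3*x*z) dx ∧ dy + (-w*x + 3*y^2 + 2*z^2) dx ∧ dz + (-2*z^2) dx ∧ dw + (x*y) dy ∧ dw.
d(omega) = (-3*x - 6*y) dx ∧ dy ∧ dz + (-x + 4*z) dx ∧ dz ∧ dw + (y) dx ∧ dy ∧ dw

For a 2-form omega = sum_{i<j} g_{ij} dx_i ∧ dx_j, the exterior derivative is
  d(omega) = sum_{i<j} d(g_{ij}) ∧ dx_i ∧ dx_j = sum_{i<j, k} (∂g_{ij}/∂x_k) dx_k ∧ dx_i ∧ dx_j.
Expand each term, using dx_k ∧ dx_i ∧ dx_j = sgn(permutation) dx_{(a)} ∧ dx_{(b)} ∧ dx_{(c)} with (a < b < c) sorted:
  d(-3*x*z) includes (∂/∂z)(-3*x*z) dz = (-3*x) dz, which multiplied by dx ∧ dy gives (-3*x) dx ∧ dy ∧ dz
  d(-w*x + 3*y^2 + 2*z^2) includes (∂/∂y)(-w*x + 3*y^2 + 2*z^2) dy = (6*y) dy, which multiplied by dx ∧ dz gives (-6*y) dx ∧ dy ∧ dz
  d(-w*x + 3*y^2 + 2*z^2) includes (∂/∂w)(-w*x + 3*y^2 + 2*z^2) dw = (-x) dw, which multiplied by dx ∧ dz gives (-x) dx ∧ dz ∧ dw
  d(-2*z^2) includes (∂/∂z)(-2*z^2) dz = (-4*z) dz, which multiplied by dx ∧ dw gives (4*z) dx ∧ dz ∧ dw
  d(x*y) includes (∂/∂x)(x*y) dx = (y) dx, which multiplied by dy ∧ dw gives (y) dx ∧ dy ∧ dw
Collecting like 3-forms: d(omega) = (-3*x - 6*y) dx ∧ dy ∧ dz + (-x + 4*z) dx ∧ dz ∧ dw + (y) dx ∧ dy ∧ dw.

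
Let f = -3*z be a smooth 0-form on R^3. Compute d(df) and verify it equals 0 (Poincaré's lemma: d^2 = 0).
d(df) = 0

Step 1: df = sum_i (∂f/∂x_i) dx_i = (0) dx + (0) dy + (-3) dz.
Step 2: Apply d again. Using the 1-form formula, the coefficient of dx ∧ dy in d(df) is ∂^2 f/∂x ∂y - ∂^2 f/∂y ∂x = (0) - (0) = 0 (equality of mixed partials for smooth f).
Similarly for dx ∧ dz and dy ∧ dz — all coefficients vanish. So d(df) = 0.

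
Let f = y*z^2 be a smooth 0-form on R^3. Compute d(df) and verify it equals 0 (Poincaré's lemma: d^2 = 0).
d(df) = 0

Step 1: df = sum_i (∂f/∂x_i) dx_i = (0) dx + (z^2) dy + (2*y*z) dz.
Step 2: Apply d again. Using the 1-form formula, the coefficient of dx ∧ dy in d(df) is ∂^2 f/∂x ∂y - ∂^2 f/∂y ∂x = (0) - (0) = 0 (equality of mixed partials for smooth f).
Similarly for dx ∧ dz and dy ∧ dz — all coefficients vanish. So d(df) = 0.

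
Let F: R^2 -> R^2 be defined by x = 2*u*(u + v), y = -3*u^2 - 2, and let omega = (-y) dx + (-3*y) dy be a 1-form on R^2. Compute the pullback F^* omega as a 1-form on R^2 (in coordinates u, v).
F^* omega = (-42*u^3 + 6*u^2*v - 28*u + 4*v) du + (6*u^3 + 4*u) dv

Using F^*(f dg) = (f ∘ F) d(g ∘ F), substitute each coordinate x_i by F_i(u, v) in f_i, and replace dx_i by d F_i = (∂F_i/∂u) du + (∂F_i/∂v) dv.
  For the x component: f_1(F) = 3*u^2 + 2; d F_1 = (4*u + 2*v) du + (2*u) dv
  For the y component: f_2(F) = 9*u^2 + 6; d F_2 = (-6*u) du + (0) dv
Combining and collecting du, dv coefficients:
  coeff of du: -42*u^3 + 6*u^2*v - 28*u + 4*v
  coeff of dv: 6*u^3 + 4*u
F^* omega = (-42*u^3 + 6*u^2*v - 28*u + 4*v) du + (6*u^3 + 4*u) dv.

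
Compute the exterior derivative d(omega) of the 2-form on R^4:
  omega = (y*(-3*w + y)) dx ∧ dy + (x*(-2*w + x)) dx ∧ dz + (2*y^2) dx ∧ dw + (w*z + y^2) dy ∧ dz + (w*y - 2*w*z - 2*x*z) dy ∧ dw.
d(omega) = (-7*y - 2*z) dx ∧ dy ∧ dw + (-2*x) dx ∧ dz ∧ dw + (2*w + 2*x + z) dy ∧ dz ∧ dw

For a 2-form omega = sum_{i<j} g_{ij} dx_i ∧ dx_j, the exterior derivative is
  d(omega) = sum_{i<j} d(g_{ij}) ∧ dx_i ∧ dx_j = sum_{i<j, k} (∂g_{ij}/∂x_k) dx_k ∧ dx_i ∧ dx_j.
Expand each term, using dx_k ∧ dx_i ∧ dx_j = sgn(permutation) dx_{(a)} ∧ dx_{(b)} ∧ dx_{(c)} with (a < b < c) sorted:
  d(y*(-3*w + y)) includes (∂/∂w)(y*(-3*w + y)) dw = (-3*y) dw, which multiplied by dx ∧ dy gives (-3*y) dx ∧ dy ∧ dw
  d(x*(-2*w + x)) includes (∂/∂w)(x*(-2*w + x)) dw = (-2*x) dw, which multiplied by dx ∧ dz gives (-2*x) dx ∧ dz ∧ dw
  d(2*y^2) includes (∂/∂y)(2*y^2) dy = (4*y) dy, which multiplied by dx ∧ dw gives (-4*y) dx ∧ dy ∧ dw
  d(w*z + y^2) includes (∂/∂w)(w*z + y^2) dw = (z) dw, which multiplied by dy ∧ dz gives (z) dy ∧ dz ∧ dw
  d(w*y - 2*w*z - 2*x*z) includes (∂/∂x)(w*y - 2*w*z - 2*x*z) dx = (-2*z) dx, which multiplied by dy ∧ dw gives (-2*z) dx ∧ dy ∧ dw
  d(w*y - 2*w*z - 2*x*z) includes (∂/∂z)(w*y - 2*w*z - 2*x*z) dz = (-2*w - 2*x) dz, which multiplied by dy ∧ dw gives (2*w + 2*x) dy ∧ dz ∧ dw
Collecting like 3-forms: d(omega) = (-7*y - 2*z) dx ∧ dy ∧ dw + (-2*x) dx ∧ dz ∧ dw + (2*w + 2*x + z) dy ∧ dz ∧ dw.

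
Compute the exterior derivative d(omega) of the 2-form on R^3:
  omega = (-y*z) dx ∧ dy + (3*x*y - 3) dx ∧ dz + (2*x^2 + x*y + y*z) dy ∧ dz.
d(omega) = (x) dx ∧ dy ∧ dz

For a 2-form omega = sum_{i<j} g_{ij} dx_i ∧ dx_j, the exterior derivative is
  d(omega) = sum_{i<j} d(g_{ij}) ∧ dx_i ∧ dx_j = sum_{i<j, k} (∂g_{ij}/∂x_k) dx_k ∧ dx_i ∧ dx_j.
Expand each term, using dx_k ∧ dx_i ∧ dx_j = sgn(permutation) dx_{(a)} ∧ dx_{(b)} ∧ dx_{(c)} with (a < b < c) sorted:
  d(-y*z) includes (∂/∂z)(-y*z) dz = (-y) dz, which multiplied by dx ∧ dy gives (-y) dx ∧ dy ∧ dz
  d(3*x*y - 3) includes (∂/∂y)(3*x*y - 3) dy = (3*x) dy, which multiplied by dx ∧ dz gives (-3*x) dx ∧ dy ∧ dz
  d(2*x^2 + x*y + y*z) includes (∂/∂x)(2*x^2 + x*y + y*z) dx = (4*x + y) dx, which multiplied by dy ∧ dz gives (4*x + y) dx ∧ dy ∧ dz
Collecting like 3-forms: d(omega) = (x) dx ∧ dy ∧ dz.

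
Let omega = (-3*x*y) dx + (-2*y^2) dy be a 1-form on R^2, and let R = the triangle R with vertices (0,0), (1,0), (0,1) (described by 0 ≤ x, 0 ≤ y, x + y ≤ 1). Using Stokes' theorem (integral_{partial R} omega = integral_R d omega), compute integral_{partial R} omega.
integral_(partial R) omega = 1/2

Stokes: integral_partial_R omega = integral_R d omega with d omega = (∂Q/∂x - ∂P/∂y) dx ∧ dy.
  ∂Q/∂x = 0
  ∂P/∂y = -3*x
  integrand = ∂Q/∂x - ∂P/∂y = 3*x.
Integrating over R: integral_0^1 integral_0^{1-x} (3*x) dy dx = 1/2.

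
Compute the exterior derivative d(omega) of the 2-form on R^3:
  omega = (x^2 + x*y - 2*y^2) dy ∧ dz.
d(omega) = (2*x + y) dx ∧ dy ∧ dz

For a 2-form omega = sum_{i<j} g_{ij} dx_i ∧ dx_j, the exterior derivative is
  d(omega) = sum_{i<j} d(g_{ij}) ∧ dx_i ∧ dx_j = sum_{i<j, k} (∂g_{ij}/∂x_k) dx_k ∧ dx_i ∧ dx_j.
Expand each term, using dx_k ∧ dx_i ∧ dx_j = sgn(permutation) dx_{(a)} ∧ dx_{(b)} ∧ dx_{(c)} with (a < b < c) sorted:
  d(x^2 + x*y - 2*y^2) includes (∂/∂x)(x^2 + x*y - 2*y^2) dx = (2*x + y) dx, which multiplied by dy ∧ dz gives (2*x + y) dx ∧ dy ∧ dz
Collecting like 3-forms: d(omega) = (2*x + y) dx ∧ dy ∧ dz.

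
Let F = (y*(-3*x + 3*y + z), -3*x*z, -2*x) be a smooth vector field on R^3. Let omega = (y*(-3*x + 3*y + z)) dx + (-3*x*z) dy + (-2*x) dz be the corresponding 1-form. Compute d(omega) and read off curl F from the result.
d(omega) = (3*x) dy ∧ dz + (y + 2) dz ∧ dx + (3*x - 6*y - 4*z) dx ∧ dy; curl F = (3*x, y + 2, 3*x - 6*y - 4*z)

d omega = sum_{i<j} (∂f_j/∂x_i - ∂f_i/∂x_j) dx_i ∧ dx_j. Under the identification (dy ∧ dz, dz ∧ dx, dx ∧ dy) ↔ (e_x, e_y, e_z), the coefficients are exactly the components of curl F. Compute:
  ∂R/∂y - ∂Q/∂z = (0) - (-3*x) = 3*x
  ∂P/∂z - ∂R/∂x = (y) - (-2) = y + 2
  ∂Q/∂x - ∂P/∂y = (-3*z) - (-3*x + 6*y + z) = 3*x - 6*y - 4*z.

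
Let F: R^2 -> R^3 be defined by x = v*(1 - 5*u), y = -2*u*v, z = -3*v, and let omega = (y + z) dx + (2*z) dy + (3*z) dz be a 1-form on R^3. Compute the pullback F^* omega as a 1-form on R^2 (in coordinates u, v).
F^* omega = (v^2*(10*u + 27)) du + (v*(10*u^2 + 25*u + 24)) dv

Using F^*(f dg) = (f ∘ F) d(g ∘ F), substitute each coordinate x_i by F_i(u, v) in f_i, and replace dx_i by d F_i = (∂F_i/∂u) du + (∂F_i/∂v) dv.
  For the x component: f_1(F) = v*(-2*u - 3); d F_1 = (-5*v) du + (1 - 5*u) dv
  For the y component: f_2(F) = -6*v; d F_2 = (-2*v) du + (-2*u) dv
  For the z component: f_3(F) = -9*v; d F_3 = (0) du + (-3) dv
Combining and collecting du, dv coefficients:
  coeff of du: v^2*(10*u + 27)
  coeff of dv: v*(10*u^2 + 25*u + 24)
F^* omega = (v^2*(10*u + 27)) du + (v*(10*u^2 + 25*u + 24)) dv.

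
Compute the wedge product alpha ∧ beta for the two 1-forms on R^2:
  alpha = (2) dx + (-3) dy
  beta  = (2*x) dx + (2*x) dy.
alpha ∧ beta = (10*x) dx ∧ dy

Distribute the wedge, using dx_i ∧ dx_j = -dx_j ∧ dx_i and dx_i ∧ dx_i = 0. For each pair (i, j) with i < j, the coefficient of dx_i ∧ dx_j in alpha ∧ beta is (alpha_i * beta_j - alpha_j * beta_i). Collecting: alpha ∧ beta = (10*x) dx ∧ dy.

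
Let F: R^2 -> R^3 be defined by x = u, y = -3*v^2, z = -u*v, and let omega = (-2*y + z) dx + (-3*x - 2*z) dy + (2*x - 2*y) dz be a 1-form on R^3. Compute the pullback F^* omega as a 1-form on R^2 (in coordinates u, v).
F^* omega = (3*v*(-u - 2*v^2 + 2*v)) du + (2*u*(-u - 9*v^2 + 9*v)) dv

Using F^*(f dg) = (f ∘ F) d(g ∘ F), substitute each coordinate x_i by F_i(u, v) in f_i, and replace dx_i by d F_i = (∂F_i/∂u) du + (∂F_i/∂v) dv.
  For the x component: f_1(F) = v*(-u + 6*v); d F_1 = (1) du + (0) dv
  For the y component: f_2(F) = u*(2*v - 3); d F_2 = (0) du + (-6*v) dv
  For the z component: f_3(F) = 2*u + 6*v^2; d F_3 = (-v) du + (-u) dv
Combining and collecting du, dv coefficients:
  coeff of du: 3*v*(-u - 2*v^2 + 2*v)
  coeff of dv: 2*u*(-u - 9*v^2 + 9*v)
F^* omega = (3*v*(-u - 2*v^2 + 2*v)) du + (2*u*(-u - 9*v^2 + 9*v)) dv.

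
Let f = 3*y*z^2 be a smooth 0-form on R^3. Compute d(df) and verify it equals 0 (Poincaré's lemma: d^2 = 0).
d(df) = 0

Step 1: df = sum_i (∂f/∂x_i) dx_i = (0) dx + (3*z^2) dy + (6*y*z) dz.
Step 2: Apply d again. Using the 1-form formula, the coefficient of dx ∧ dy in d(df) is ∂^2 f/∂x ∂y - ∂^2 f/∂y ∂x = (0) - (0) = 0 (equality of mixed partials for smooth f).
Similarly for dx ∧ dz and dy ∧ dz — all coefficients vanish. So d(df) = 0.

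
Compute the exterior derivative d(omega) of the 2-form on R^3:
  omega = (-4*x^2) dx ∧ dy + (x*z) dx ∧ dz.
d(omega) = 0

For a 2-form omega = sum_{i<j} g_{ij} dx_i ∧ dx_j, the exterior derivative is
  d(omega) = sum_{i<j} d(g_{ij}) ∧ dx_i ∧ dx_j = sum_{i<j, k} (∂g_{ij}/∂x_k) dx_k ∧ dx_i ∧ dx_j.
Expand each term, using dx_k ∧ dx_i ∧ dx_j = sgn(permutation) dx_{(a)} ∧ dx_{(b)} ∧ dx_{(c)} with (a < b < c) sorted:

Collecting like 3-forms: d(omega) = 0.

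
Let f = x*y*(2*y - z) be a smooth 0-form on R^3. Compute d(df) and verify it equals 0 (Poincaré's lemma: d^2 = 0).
d(df) = 0

Step 1: df = sum_i (∂f/∂x_i) dx_i = (y*(2*y - z)) dx + (x*(4*y - z)) dy + (-x*y) dz.
Step 2: Apply d again. Using the 1-form formula, the coefficient of dx ∧ dy in d(df) is ∂^2 f/∂x ∂y - ∂^2 f/∂y ∂x = (4*y - z) - (4*y - z) = 0 (equality of mixed partials for smooth f).
Similarly for dx ∧ dz and dy ∧ dz — all coefficients vanish. So d(df) = 0.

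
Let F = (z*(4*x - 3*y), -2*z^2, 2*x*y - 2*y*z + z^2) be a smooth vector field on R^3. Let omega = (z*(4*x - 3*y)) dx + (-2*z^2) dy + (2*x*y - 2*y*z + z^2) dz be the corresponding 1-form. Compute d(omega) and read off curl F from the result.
d(omega) = (2*x + 2*z) dy ∧ dz + (4*x - 5*y) dz ∧ dx + (3*z) dx ∧ dy; curl F = (2*x + 2*z, 4*x - 5*y, 3*z)

d omega = sum_{i<j} (∂f_j/∂x_i - ∂f_i/∂x_j) dx_i ∧ dx_j. Under the identification (dy ∧ dz, dz ∧ dx, dx ∧ dy) ↔ (e_x, e_y, e_z), the coefficients are exactly the components of curl F. Compute:
  ∂R/∂y - ∂Q/∂z = (2*x - 2*z) - (-4*z) = 2*x + 2*z
  ∂P/∂z - ∂R/∂x = (4*x - 3*y) - (2*y) = 4*x - 5*y
  ∂Q/∂x - ∂P/∂y = (0) - (-3*z) = 3*z.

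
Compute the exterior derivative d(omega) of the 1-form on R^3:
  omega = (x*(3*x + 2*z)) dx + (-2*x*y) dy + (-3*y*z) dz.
d(omega) = (-2*y) dx ∧ dy + (-2*x) dx ∧ dz + (-3*z) dy ∧ dz

For a 1-form omega = sum_i f_i dx_i, the exterior derivative is
  d(omega) = sum_{i < j} (∂f_j/∂x_i - ∂f_i/∂x_j) dx_i ∧ dx_j.
  coefficient of dx ∧ dy: ∂f_2/∂x - ∂f_1/∂y = ∂(-2*x*y)/∂x - ∂(x*(3*x + 2*z))/∂y = -2*y
  coefficient of dx ∧ dz: ∂f_3/∂x - ∂f_1/∂z = ∂(-3*y*z)/∂x - ∂(x*(3*x + 2*z))/∂z = -2*x
  coefficient of dy ∧ dz: ∂f_3/∂y - ∂f_2/∂z = ∂(-3*y*z)/∂y - ∂(-2*x*y)/∂z = -3*z
Assembling: d(omega) = (-2*y) dx ∧ dy + (-2*x) dx ∧ dz + (-3*z) dy ∧ dz.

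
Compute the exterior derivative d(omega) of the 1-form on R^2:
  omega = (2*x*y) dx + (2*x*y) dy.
d(omega) = (-2*x + 2*y) dx ∧ dy

For a 1-form omega = sum_i f_i dx_i, the exterior derivative is
  d(omega) = sum_{i < j} (∂f_j/∂x_i - ∂f_i/∂x_j) dx_i ∧ dx_j.
  coefficient of dx ∧ dy: ∂f_2/∂x - ∂f_1/∂y = ∂(2*x*y)/∂x - ∂(2*x*y)/∂y = -2*x + 2*y
Assembling: d(omega) = (-2*x + 2*y) dx ∧ dy.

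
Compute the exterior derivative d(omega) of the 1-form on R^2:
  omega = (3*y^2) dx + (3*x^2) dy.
d(omega) = (6*x - 6*y) dx ∧ dy

For a 1-form omega = sum_i f_i dx_i, the exterior derivative is
  d(omega) = sum_{i < j} (∂f_j/∂x_i - ∂f_i/∂x_j) dx_i ∧ dx_j.
  coefficient of dx ∧ dy: ∂f_2/∂x - ∂f_1/∂y = ∂(3*x^2)/∂x - ∂(3*y^2)/∂y = 6*x - 6*y
Assembling: d(omega) = (6*x - 6*y) dx ∧ dy.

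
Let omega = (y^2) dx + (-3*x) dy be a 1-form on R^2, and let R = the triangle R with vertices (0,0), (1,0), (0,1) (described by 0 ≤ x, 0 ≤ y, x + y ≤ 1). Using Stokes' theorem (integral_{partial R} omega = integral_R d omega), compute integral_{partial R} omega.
integral_(partial R) omega = -11/6

Stokes: integral_partial_R omega = integral_R d omega with d omega = (∂Q/∂x - ∂P/∂y) dx ∧ dy.
  ∂Q/∂x = -3
  ∂P/∂y = 2*y
  integrand = ∂Q/∂x - ∂P/∂y = -2*y - 3.
Integrating over R: integral_0^1 integral_0^{1-x} (-2*y - 3) dy dx = -11/6.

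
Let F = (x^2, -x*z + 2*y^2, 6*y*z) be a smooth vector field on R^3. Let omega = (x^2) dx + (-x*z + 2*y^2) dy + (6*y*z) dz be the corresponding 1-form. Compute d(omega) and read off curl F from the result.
d(omega) = (x + 6*z) dy ∧ dz + (0) dz ∧ dx + (-z) dx ∧ dy; curl F = (x + 6*z, 0, -z)

d omega = sum_{i<j} (∂f_j/∂x_i - ∂f_i/∂x_j) dx_i ∧ dx_j. Under the identification (dy ∧ dz, dz ∧ dx, dx ∧ dy) ↔ (e_x, e_y, e_z), the coefficients are exactly the components of curl F. Compute:
  ∂R/∂y - ∂Q/∂z = (6*z) - (-x) = x + 6*z
  ∂P/∂z - ∂R/∂x = (0) - (0) = 0
  ∂Q/∂x - ∂P/∂y = (-z) - (0) = -z.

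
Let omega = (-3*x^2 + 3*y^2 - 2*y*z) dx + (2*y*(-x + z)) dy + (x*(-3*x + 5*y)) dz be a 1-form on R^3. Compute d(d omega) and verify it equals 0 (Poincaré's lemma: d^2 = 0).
d(d omega) = 0

Step 1: d omega = sum_{i<j} (∂f_j/∂x_i - ∂f_i/∂x_j) dx_i ∧ dx_j:
  coeff of dx ∧ dy: -8*y + 2*z
  coeff of dx ∧ dz: -6*x + 7*y
  coeff of dy ∧ dz: 5*x - 2*y
Step 2: Apply d again to each 2-form coefficient. The only possible 3-form in R^3 is dx ∧ dy ∧ dz, with coefficient
  ∂(coeff of dy∧dz)/∂x - ∂(coeff of dx∧dz)/∂y + ∂(coeff of dx∧dy)/∂z
  = ∂/∂x (5*x - 2*y) - ∂/∂y (-6*x + 7*y) + ∂/∂z (-8*y + 2*z).
Each of these terms simplifies to sums of mixed partials that cancel in pairs. The result is 0 (by equality of mixed partials for smooth functions — Schwarz / Clairaut).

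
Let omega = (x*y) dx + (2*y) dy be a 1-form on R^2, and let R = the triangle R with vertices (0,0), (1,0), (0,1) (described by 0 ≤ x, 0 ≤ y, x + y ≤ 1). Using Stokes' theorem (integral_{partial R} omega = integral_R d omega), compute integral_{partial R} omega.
integral_(partial R) omega = -1/6

Stokes: integral_partial_R omega = integral_R d omega with d omega = (∂Q/∂x - ∂P/∂y) dx ∧ dy.
  ∂Q/∂x = 0
  ∂P/∂y = x
  integrand = ∂Q/∂x - ∂P/∂y = -x.
Integrating over R: integral_0^1 integral_0^{1-x} (-x) dy dx = -1/6.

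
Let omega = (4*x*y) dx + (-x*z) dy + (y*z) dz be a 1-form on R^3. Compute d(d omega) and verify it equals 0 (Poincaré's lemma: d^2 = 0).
d(d omega) = 0

Step 1: d omega = sum_{i<j} (∂f_j/∂x_i - ∂f_i/∂x_j) dx_i ∧ dx_j:
  coeff of dx ∧ dy: -4*x - z
  coeff of dx ∧ dz: 0
  coeff of dy ∧ dz: x + z
Step 2: Apply d again to each 2-form coefficient. The only possible 3-form in R^3 is dx ∧ dy ∧ dz, with coefficient
  ∂(coeff of dy∧dz)/∂x - ∂(coeff of dx∧dz)/∂y + ∂(coeff of dx∧dy)/∂z
  = ∂/∂x (x + z) - ∂/∂y (0) + ∂/∂z (-4*x - z).
Each of these terms simplifies to sums of mixed partials that cancel in pairs. The result is 0 (by equality of mixed partials for smooth functions — Schwarz / Clairaut).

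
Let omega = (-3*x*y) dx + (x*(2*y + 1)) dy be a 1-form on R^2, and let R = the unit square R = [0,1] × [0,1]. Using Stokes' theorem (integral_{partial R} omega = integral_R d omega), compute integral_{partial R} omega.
integral_(partial R) omega = 7/2

Stokes: integral_partial_R omega = integral_R d omega with d omega = (∂Q/∂x - ∂P/∂y) dx ∧ dy.
  ∂Q/∂x = 2*y + 1
  ∂P/∂y = -3*x
  integrand = ∂Q/∂x - ∂P/∂y = 3*x + 2*y + 1.
Integrating over R: integral_0^1 integral_0^1 (3*x + 2*y + 1) dx dy = 7/2.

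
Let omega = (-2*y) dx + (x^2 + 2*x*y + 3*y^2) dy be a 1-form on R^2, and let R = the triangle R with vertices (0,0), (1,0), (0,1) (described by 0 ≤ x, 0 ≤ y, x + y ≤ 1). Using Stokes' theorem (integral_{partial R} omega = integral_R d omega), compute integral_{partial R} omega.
integral_(partial R) omega = 5/3

Stokes: integral_partial_R omega = integral_R d omega with d omega = (∂Q/∂x - ∂P/∂y) dx ∧ dy.
  ∂Q/∂x = 2*x + 2*y
  ∂P/∂y = -2
  integrand = ∂Q/∂x - ∂P/∂y = 2*x + 2*y + 2.
Integrating over R: integral_0^1 integral_0^{1-x} (2*x + 2*y + 2) dy dx = 5/3.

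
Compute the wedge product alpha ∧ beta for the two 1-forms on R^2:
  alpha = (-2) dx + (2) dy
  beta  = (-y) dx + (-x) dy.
alpha ∧ beta = (2*x + 2*y) dx ∧ dy

Distribute the wedge, using dx_i ∧ dx_j = -dx_j ∧ dx_i and dx_i ∧ dx_i = 0. For each pair (i, j) with i < j, the coefficient of dx_i ∧ dx_j in alpha ∧ beta is (alpha_i * beta_j - alpha_j * beta_i). Collecting: alpha ∧ beta = (2*x + 2*y) dx ∧ dy.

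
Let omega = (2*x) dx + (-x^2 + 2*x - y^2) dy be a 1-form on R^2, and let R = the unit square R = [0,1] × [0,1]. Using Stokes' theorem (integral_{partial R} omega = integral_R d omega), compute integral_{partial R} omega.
integral_(partial R) omega = 1

Stokes: integral_partial_R omega = integral_R d omega with d omega = (∂Q/∂x - ∂P/∂y) dx ∧ dy.
  ∂Q/∂x = 2 - 2*x
  ∂P/∂y = 0
  integrand = ∂Q/∂x - ∂P/∂y = 2 - 2*x.
Integrating over R: integral_0^1 integral_0^1 (2 - 2*x) dx dy = 1.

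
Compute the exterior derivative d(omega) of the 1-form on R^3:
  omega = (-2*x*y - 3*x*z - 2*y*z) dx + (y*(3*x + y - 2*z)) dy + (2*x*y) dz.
d(omega) = (2*x + 3*y + 2*z) dx ∧ dy + (3*x + 4*y) dx ∧ dz + (2*x + 2*y) dy ∧ dz

For a 1-form omega = sum_i f_i dx_i, the exterior derivative is
  d(omega) = sum_{i < j} (∂f_j/∂x_i - ∂f_i/∂x_j) dx_i ∧ dx_j.
  coefficient of dx ∧ dy: ∂f_2/∂x - ∂f_1/∂y = ∂(y*(3*x + y - 2*z))/∂x - ∂(-2*x*y - 3*x*z - 2*y*z)/∂y = 2*x + 3*y + 2*z
  coefficient of dx ∧ dz: ∂f_3/∂x - ∂f_1/∂z = ∂(2*x*y)/∂x - ∂(-2*x*y - 3*x*z - 2*y*z)/∂z = 3*x + 4*y
  coefficient of dy ∧ dz: ∂f_3/∂y - ∂f_2/∂z = ∂(2*x*y)/∂y - ∂(y*(3*x + y - 2*z))/∂z = 2*x + 2*y
Assembling: d(omega) = (2*x + 3*y + 2*z) dx ∧ dy + (3*x + 4*y) dx ∧ dz + (2*x + 2*y) dy ∧ dz.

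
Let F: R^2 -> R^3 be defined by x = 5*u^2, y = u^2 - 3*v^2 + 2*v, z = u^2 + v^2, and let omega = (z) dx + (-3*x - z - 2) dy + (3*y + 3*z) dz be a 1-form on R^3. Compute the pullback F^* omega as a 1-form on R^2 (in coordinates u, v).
F^* omega = (2*u*(-5*u^2 - 2*v^2 + 6*v - 2)) du + (108*u^2*v - 32*u^2 - 6*v^3 + 10*v^2 + 12*v - 4) dv

Using F^*(f dg) = (f ∘ F) d(g ∘ F), substitute each coordinate x_i by F_i(u, v) in f_i, and replace dx_i by d F_i = (∂F_i/∂u) du + (∂F_i/∂v) dv.
  For the x component: f_1(F) = u^2 + v^2; d F_1 = (10*u) du + (0) dv
  For the y component: f_2(F) = -16*u^2 - v^2 - 2; d F_2 = (2*u) du + (2 - 6*v) dv
  For the z component: f_3(F) = 6*u^2 - 6*v^2 + 6*v; d F_3 = (2*u) du + (2*v) dv
Combining and collecting du, dv coefficients:
  coeff of du: 2*u*(-5*u^2 - 2*v^2 + 6*v - 2)
  coeff of dv: 108*u^2*v - 32*u^2 - 6*v^3 + 10*v^2 + 12*v - 4
F^* omega = (2*u*(-5*u^2 - 2*v^2 + 6*v - 2)) du + (108*u^2*v - 32*u^2 - 6*v^3 + 10*v^2 + 12*v - 4) dv.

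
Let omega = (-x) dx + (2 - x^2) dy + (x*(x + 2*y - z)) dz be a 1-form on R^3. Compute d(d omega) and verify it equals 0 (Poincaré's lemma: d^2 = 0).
d(d omega) = 0

Step 1: d omega = sum_{i<j} (∂f_j/∂x_i - ∂f_i/∂x_j) dx_i ∧ dx_j:
  coeff of dx ∧ dy: -2*x
  coeff of dx ∧ dz: 2*x + 2*y - z
  coeff of dy ∧ dz: 2*x
Step 2: Apply d again to each 2-form coefficient. The only possible 3-form in R^3 is dx ∧ dy ∧ dz, with coefficient
  ∂(coeff of dy∧dz)/∂x - ∂(coeff of dx∧dz)/∂y + ∂(coeff of dx∧dy)/∂z
  = ∂/∂x (2*x) - ∂/∂y (2*x + 2*y - z) + ∂/∂z (-2*x).
Each of these terms simplifies to sums of mixed partials that cancel in pairs. The result is 0 (by equality of mixed partials for smooth functions — Schwarz / Clairaut).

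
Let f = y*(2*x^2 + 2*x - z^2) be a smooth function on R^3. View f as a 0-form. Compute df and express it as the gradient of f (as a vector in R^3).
df = (2*y*(2*x + 1)) dx + (2*x^2 + 2*x - z^2) dy + (-2*y*z) dz; grad f = (2*y*(2*x + 1), 2*x^2 + 2*x - z^2, -2*y*z)

For a 0-form f, d f = (∂f/∂x) dx + (∂f/∂y) dy + (∂f/∂z) dz. The components of the vector representation are exactly the entries of grad f in Cartesian coordinates:
  ∂f/∂x = 2*y*(2*x + 1)
  ∂f/∂y = 2*x^2 + 2*x - z^2
  ∂f/∂z = -2*y*z.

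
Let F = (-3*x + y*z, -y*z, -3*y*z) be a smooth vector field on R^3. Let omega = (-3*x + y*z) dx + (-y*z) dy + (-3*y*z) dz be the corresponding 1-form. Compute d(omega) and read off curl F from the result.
d(omega) = (y - 3*z) dy ∧ dz + (y) dz ∧ dx + (-z) dx ∧ dy; curl F = (y - 3*z, y, -z)

d omega = sum_{i<j} (∂f_j/∂x_i - ∂f_i/∂x_j) dx_i ∧ dx_j. Under the identification (dy ∧ dz, dz ∧ dx, dx ∧ dy) ↔ (e_x, e_y, e_z), the coefficients are exactly the components of curl F. Compute:
  ∂R/∂y - ∂Q/∂z = (-3*z) - (-y) = y - 3*z
  ∂P/∂z - ∂R/∂x = (y) - (0) = y
  ∂Q/∂x - ∂P/∂y = (0) - (z) = -z.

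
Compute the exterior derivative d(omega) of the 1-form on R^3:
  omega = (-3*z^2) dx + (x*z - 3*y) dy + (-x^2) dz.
d(omega) = (z) dx ∧ dy + (-2*x + 6*z) dx ∧ dz + (-x) dy ∧ dz

For a 1-form omega = sum_i f_i dx_i, the exterior derivative is
  d(omega) = sum_{i < j} (∂f_j/∂x_i - ∂f_i/∂x_j) dx_i ∧ dx_j.
  coefficient of dx ∧ dy: ∂f_2/∂x - ∂f_1/∂y = ∂(x*z - 3*y)/∂x - ∂(-3*z^2)/∂y = z
  coefficient of dx ∧ dz: ∂f_3/∂x - ∂f_1/∂z = ∂(-x^2)/∂x - ∂(-3*z^2)/∂z = -2*x + 6*z
  coefficient of dy ∧ dz: ∂f_3/∂y - ∂f_2/∂z = ∂(-x^2)/∂y - ∂(x*z - 3*y)/∂z = -x
Assembling: d(omega) = (z) dx ∧ dy + (-2*x + 6*z) dx ∧ dz + (-x) dy ∧ dz.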